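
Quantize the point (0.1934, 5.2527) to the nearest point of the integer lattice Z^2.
(0, 5)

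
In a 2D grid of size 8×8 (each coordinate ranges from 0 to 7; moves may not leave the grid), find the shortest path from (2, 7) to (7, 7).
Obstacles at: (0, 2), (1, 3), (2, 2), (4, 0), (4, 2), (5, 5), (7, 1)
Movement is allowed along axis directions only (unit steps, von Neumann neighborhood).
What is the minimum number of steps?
5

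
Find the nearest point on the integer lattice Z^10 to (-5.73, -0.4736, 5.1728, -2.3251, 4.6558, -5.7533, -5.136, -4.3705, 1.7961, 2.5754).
(-6, 0, 5, -2, 5, -6, -5, -4, 2, 3)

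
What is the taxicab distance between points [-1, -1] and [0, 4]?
6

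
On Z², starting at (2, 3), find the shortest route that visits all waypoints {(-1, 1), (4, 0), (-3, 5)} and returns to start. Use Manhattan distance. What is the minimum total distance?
24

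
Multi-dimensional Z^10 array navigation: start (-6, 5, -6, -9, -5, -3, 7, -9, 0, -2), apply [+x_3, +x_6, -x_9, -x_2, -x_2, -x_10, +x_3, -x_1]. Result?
(-7, 3, -4, -9, -5, -2, 7, -9, -1, -3)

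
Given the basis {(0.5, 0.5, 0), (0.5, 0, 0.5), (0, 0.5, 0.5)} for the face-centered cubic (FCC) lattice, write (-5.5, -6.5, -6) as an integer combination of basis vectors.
-6b₁ - 5b₂ - 7b₃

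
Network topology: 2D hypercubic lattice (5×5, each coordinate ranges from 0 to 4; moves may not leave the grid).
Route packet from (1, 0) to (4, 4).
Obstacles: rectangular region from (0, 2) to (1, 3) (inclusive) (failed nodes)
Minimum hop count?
7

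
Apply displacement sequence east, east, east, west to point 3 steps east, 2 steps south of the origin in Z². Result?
(5, -2)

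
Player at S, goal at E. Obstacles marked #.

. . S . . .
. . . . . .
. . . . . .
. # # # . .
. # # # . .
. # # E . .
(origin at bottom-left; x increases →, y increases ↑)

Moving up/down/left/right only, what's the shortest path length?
8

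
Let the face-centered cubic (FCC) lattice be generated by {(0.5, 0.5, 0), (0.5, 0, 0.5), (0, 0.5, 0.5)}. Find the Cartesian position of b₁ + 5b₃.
(0.5, 3, 2.5)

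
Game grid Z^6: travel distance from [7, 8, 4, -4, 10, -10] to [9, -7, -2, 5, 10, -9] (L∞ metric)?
15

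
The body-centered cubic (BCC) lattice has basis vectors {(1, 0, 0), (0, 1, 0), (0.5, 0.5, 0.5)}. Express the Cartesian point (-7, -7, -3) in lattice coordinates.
-4b₁ - 4b₂ - 6b₃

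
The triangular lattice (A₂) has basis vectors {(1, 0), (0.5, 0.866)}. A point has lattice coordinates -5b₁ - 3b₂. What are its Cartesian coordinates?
(-6.5, -2.598)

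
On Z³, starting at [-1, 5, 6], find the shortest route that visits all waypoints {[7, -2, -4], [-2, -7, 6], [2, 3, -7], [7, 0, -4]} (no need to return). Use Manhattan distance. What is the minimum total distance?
50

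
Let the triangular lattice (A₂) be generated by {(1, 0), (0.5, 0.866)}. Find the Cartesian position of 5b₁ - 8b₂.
(1, -6.928)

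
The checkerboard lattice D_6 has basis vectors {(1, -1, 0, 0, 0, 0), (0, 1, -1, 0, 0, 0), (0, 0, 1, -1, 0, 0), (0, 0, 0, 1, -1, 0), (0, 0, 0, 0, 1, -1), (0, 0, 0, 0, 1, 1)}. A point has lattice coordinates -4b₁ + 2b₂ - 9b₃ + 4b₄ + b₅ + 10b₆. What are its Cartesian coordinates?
(-4, 6, -11, 13, 7, 9)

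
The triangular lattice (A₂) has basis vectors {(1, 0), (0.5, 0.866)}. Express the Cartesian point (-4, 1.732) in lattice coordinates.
-5b₁ + 2b₂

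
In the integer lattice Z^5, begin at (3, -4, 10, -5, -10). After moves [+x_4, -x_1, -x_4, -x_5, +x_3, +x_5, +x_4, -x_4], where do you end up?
(2, -4, 11, -5, -10)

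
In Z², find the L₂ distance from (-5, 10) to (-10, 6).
6.40312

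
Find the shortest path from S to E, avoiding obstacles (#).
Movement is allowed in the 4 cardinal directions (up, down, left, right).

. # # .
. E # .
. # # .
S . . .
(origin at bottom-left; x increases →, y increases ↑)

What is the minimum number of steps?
3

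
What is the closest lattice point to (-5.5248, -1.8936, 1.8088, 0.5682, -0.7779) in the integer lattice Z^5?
(-6, -2, 2, 1, -1)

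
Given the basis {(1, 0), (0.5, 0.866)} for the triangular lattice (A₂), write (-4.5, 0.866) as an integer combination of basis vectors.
-5b₁ + b₂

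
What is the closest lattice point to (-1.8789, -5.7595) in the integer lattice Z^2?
(-2, -6)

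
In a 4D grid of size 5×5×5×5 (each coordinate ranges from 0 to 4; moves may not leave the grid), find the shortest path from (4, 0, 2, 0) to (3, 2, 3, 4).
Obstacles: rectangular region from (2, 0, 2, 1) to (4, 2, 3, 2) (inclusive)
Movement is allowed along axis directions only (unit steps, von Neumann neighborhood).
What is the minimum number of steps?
10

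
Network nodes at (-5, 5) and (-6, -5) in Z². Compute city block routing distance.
11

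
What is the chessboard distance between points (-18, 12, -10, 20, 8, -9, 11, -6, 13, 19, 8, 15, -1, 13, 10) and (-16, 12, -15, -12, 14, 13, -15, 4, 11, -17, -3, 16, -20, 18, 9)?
36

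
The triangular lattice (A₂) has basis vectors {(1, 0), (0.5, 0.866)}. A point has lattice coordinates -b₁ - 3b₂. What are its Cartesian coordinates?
(-2.5, -2.598)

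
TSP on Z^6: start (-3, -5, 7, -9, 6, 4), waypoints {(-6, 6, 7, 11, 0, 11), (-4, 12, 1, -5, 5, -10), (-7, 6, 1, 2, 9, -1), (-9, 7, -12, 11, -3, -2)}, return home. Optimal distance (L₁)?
196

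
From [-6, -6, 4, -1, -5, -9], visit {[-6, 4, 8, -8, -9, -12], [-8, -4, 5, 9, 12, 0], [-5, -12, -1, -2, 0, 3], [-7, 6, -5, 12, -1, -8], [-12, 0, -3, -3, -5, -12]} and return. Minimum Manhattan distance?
212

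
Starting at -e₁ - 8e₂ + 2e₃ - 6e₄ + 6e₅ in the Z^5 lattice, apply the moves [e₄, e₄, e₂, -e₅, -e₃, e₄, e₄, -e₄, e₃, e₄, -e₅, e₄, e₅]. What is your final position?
(-1, -7, 2, -1, 5)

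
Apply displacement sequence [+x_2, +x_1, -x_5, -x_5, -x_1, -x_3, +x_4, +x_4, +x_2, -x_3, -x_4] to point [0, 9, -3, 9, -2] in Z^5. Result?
(0, 11, -5, 10, -4)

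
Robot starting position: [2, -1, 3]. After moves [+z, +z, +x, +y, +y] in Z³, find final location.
(3, 1, 5)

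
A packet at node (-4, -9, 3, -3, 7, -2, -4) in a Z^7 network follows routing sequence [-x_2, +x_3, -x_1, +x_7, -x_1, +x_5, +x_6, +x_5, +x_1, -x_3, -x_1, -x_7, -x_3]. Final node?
(-6, -10, 2, -3, 9, -1, -4)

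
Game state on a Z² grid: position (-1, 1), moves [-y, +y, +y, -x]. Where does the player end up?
(-2, 2)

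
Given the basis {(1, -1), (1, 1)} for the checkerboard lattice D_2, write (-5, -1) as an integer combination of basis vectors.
-2b₁ - 3b₂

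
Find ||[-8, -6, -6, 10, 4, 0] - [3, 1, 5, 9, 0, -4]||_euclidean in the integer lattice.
18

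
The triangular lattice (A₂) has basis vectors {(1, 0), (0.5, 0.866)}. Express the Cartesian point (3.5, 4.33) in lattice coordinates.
b₁ + 5b₂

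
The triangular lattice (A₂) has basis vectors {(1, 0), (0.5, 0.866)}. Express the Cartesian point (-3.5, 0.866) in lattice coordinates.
-4b₁ + b₂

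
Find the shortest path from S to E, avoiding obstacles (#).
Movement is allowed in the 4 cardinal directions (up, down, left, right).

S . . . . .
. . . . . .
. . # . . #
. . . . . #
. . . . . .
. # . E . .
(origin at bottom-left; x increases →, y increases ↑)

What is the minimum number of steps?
8
(one shortest path: (0, 5) → (1, 5) → (2, 5) → (3, 5) → (3, 4) → (3, 3) → (3, 2) → (3, 1) → (3, 0))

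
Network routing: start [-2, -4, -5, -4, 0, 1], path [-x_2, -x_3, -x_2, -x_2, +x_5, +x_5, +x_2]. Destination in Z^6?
(-2, -6, -6, -4, 2, 1)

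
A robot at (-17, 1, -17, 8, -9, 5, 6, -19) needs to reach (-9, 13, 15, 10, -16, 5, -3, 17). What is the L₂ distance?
51.5946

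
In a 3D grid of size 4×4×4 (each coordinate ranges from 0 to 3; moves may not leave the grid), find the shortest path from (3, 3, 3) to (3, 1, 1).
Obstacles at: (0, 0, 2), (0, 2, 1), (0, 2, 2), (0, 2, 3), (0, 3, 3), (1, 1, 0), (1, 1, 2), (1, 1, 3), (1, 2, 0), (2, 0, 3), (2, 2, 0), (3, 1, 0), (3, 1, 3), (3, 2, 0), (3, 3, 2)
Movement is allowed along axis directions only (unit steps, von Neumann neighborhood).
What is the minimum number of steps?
4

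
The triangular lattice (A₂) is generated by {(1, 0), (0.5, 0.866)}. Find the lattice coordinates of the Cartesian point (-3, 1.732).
-4b₁ + 2b₂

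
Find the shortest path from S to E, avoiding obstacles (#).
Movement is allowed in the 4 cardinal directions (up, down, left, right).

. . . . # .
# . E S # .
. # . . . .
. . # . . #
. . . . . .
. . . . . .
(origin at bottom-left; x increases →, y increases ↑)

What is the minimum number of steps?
1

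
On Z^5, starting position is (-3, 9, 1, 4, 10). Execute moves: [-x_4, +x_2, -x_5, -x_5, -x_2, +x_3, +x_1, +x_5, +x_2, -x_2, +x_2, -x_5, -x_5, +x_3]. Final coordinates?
(-2, 10, 3, 3, 7)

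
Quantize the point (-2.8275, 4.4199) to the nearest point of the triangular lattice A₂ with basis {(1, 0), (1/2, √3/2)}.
(-2.5, 4.33)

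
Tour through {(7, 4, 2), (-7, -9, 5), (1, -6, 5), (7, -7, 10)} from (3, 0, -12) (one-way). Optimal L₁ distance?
64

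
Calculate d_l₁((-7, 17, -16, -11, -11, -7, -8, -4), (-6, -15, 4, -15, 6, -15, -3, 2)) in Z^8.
93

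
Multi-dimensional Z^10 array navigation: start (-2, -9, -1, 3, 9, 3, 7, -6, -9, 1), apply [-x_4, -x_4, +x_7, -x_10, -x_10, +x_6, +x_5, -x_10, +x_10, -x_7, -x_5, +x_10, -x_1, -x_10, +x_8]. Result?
(-3, -9, -1, 1, 9, 4, 7, -5, -9, -1)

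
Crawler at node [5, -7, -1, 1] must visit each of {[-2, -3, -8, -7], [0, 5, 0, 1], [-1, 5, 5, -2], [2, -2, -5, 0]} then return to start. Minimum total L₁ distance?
82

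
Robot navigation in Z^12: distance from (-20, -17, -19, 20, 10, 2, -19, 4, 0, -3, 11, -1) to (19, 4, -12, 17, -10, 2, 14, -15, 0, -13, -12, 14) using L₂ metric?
68.7314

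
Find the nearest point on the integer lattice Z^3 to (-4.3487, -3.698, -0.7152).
(-4, -4, -1)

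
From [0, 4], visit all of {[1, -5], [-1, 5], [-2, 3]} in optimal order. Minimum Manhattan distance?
16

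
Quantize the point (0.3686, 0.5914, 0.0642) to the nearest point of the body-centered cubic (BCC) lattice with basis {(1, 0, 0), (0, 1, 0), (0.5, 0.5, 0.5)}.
(0.5, 0.5, 0.5)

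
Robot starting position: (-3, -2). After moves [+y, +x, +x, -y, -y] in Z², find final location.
(-1, -3)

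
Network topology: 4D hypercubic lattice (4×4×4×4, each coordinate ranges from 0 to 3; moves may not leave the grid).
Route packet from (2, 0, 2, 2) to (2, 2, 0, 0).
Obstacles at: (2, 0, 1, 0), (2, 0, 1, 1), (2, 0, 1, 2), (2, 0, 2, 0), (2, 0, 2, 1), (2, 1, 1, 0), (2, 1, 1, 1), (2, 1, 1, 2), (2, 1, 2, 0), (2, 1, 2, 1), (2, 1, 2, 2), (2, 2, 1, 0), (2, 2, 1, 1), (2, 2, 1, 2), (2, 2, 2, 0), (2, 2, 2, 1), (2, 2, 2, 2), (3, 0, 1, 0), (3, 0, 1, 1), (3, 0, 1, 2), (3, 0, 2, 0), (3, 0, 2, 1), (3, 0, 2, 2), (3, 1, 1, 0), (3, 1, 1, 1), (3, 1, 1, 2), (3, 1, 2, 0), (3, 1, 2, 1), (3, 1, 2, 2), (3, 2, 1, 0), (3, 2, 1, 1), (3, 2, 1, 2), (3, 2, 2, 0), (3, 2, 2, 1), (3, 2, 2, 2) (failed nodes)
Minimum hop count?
8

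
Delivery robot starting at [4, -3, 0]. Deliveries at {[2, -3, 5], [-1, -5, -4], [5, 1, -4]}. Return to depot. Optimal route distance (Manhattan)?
42
(one optimal route: (4, -3, 0) → (2, -3, 5) → (-1, -5, -4) → (5, 1, -4) → (4, -3, 0))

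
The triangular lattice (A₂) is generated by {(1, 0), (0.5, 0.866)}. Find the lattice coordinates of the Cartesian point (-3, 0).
-3b₁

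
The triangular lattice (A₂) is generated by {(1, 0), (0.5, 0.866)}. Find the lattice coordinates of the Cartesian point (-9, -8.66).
-4b₁ - 10b₂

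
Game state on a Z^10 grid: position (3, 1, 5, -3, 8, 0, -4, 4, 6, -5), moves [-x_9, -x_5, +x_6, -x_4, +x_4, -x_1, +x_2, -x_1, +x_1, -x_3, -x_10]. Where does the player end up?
(2, 2, 4, -3, 7, 1, -4, 4, 5, -6)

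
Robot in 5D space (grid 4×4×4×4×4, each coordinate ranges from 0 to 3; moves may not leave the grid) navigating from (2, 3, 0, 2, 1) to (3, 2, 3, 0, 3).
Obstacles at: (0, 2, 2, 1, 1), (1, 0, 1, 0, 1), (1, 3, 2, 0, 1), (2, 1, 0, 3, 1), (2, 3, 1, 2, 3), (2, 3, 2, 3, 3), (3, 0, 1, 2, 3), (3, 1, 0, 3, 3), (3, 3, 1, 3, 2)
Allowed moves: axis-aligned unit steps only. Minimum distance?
9
(one shortest path: (2, 3, 0, 2, 1) → (3, 3, 0, 2, 1) → (3, 2, 0, 2, 1) → (3, 2, 1, 2, 1) → (3, 2, 2, 2, 1) → (3, 2, 3, 2, 1) → (3, 2, 3, 1, 1) → (3, 2, 3, 0, 1) → (3, 2, 3, 0, 2) → (3, 2, 3, 0, 3))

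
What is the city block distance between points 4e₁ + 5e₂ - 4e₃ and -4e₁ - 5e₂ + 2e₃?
24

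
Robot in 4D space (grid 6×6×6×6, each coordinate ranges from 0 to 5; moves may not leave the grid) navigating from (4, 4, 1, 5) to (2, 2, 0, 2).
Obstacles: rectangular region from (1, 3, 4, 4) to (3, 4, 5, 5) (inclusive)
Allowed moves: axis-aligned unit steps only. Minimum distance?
8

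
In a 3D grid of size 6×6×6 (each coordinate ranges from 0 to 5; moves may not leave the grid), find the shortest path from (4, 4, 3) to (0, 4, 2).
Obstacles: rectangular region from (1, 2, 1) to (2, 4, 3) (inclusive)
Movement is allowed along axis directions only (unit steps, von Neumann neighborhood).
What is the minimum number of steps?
7
(one shortest path: (4, 4, 3) → (3, 4, 3) → (3, 5, 3) → (2, 5, 3) → (1, 5, 3) → (0, 5, 3) → (0, 4, 3) → (0, 4, 2))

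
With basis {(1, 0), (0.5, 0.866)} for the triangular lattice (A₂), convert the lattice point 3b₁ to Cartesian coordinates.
(3, 0)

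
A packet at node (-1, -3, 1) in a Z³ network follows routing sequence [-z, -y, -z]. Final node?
(-1, -4, -1)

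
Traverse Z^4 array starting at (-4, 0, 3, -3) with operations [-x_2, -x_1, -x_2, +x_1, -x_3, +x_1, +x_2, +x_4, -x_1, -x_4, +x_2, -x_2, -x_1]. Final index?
(-5, -1, 2, -3)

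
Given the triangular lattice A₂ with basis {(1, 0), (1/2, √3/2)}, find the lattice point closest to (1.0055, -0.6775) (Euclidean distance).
(1.5, -0.866)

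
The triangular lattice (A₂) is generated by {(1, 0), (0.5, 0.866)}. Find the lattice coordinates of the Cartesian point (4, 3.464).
2b₁ + 4b₂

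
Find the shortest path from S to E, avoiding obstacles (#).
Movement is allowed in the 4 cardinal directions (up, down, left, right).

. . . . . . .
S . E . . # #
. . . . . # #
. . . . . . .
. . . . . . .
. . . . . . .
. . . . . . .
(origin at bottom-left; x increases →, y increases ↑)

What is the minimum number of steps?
2
(one shortest path: (0, 5) → (1, 5) → (2, 5))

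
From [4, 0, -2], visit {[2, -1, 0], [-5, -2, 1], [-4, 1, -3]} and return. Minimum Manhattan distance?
32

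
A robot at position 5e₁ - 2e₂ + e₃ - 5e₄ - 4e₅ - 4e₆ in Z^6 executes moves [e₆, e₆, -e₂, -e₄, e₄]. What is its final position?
(5, -3, 1, -5, -4, -2)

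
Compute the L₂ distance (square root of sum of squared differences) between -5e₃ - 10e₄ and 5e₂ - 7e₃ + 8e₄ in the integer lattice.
18.7883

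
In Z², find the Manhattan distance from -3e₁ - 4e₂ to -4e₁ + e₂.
6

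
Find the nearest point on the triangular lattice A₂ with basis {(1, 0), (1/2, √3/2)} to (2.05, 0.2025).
(2, 0)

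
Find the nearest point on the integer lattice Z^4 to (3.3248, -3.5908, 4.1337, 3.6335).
(3, -4, 4, 4)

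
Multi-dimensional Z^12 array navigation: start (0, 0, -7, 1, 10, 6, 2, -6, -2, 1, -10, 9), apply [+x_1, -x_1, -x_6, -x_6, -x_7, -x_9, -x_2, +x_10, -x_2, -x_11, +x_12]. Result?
(0, -2, -7, 1, 10, 4, 1, -6, -3, 2, -11, 10)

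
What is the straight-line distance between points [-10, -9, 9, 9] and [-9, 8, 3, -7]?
24.1247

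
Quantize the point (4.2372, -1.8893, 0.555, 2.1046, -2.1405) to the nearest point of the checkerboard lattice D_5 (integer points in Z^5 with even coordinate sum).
(4, -2, 0, 2, -2)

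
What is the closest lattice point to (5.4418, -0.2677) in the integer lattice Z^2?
(5, 0)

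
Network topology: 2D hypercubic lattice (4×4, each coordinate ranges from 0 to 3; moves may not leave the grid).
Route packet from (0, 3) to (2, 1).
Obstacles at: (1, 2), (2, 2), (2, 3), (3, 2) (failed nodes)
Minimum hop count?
4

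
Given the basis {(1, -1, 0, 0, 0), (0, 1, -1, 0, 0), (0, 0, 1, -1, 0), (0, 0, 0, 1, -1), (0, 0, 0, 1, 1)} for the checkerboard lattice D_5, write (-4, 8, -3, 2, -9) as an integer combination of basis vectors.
-4b₁ + 4b₂ + b₃ + 6b₄ - 3b₅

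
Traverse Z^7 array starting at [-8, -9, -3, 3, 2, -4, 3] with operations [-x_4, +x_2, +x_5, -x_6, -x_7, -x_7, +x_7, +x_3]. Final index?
(-8, -8, -2, 2, 3, -5, 2)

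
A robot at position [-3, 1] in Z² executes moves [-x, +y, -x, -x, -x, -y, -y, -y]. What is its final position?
(-7, -1)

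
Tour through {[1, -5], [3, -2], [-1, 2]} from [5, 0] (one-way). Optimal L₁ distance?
18
(one optimal route: (5, 0) → (3, -2) → (1, -5) → (-1, 2))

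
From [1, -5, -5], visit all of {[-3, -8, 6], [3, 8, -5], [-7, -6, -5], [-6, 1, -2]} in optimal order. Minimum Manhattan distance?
62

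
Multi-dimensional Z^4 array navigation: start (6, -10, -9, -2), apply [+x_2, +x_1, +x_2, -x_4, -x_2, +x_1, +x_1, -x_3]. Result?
(9, -9, -10, -3)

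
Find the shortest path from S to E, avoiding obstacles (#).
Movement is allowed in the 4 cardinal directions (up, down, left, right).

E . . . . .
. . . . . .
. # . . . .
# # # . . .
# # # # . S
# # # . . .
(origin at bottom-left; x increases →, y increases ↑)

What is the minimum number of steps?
9
(one shortest path: (5, 1) → (4, 1) → (4, 2) → (3, 2) → (3, 3) → (2, 3) → (2, 4) → (1, 4) → (0, 4) → (0, 5))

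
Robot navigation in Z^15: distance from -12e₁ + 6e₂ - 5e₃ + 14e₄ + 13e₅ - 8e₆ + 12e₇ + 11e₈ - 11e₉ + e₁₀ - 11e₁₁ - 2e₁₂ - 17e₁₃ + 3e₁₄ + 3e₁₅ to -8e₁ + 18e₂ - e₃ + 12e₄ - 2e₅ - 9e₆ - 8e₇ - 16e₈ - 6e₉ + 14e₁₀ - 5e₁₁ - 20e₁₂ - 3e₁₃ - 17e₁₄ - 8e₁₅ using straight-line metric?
52.9717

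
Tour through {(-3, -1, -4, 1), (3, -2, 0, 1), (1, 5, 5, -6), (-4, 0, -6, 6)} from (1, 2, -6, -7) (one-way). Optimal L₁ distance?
56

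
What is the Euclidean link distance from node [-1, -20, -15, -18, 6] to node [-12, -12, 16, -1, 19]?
40.05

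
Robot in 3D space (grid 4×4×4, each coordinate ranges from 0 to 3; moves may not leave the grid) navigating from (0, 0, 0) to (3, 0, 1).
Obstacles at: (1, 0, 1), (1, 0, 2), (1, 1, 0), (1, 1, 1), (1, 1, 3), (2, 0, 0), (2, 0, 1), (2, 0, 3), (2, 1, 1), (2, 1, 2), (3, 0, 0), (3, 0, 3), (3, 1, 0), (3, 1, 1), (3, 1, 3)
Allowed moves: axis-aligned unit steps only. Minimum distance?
10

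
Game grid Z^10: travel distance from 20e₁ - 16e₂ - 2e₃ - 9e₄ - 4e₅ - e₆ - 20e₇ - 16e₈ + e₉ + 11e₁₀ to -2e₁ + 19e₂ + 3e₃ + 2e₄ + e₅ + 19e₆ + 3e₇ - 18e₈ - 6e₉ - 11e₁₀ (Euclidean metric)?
57.8446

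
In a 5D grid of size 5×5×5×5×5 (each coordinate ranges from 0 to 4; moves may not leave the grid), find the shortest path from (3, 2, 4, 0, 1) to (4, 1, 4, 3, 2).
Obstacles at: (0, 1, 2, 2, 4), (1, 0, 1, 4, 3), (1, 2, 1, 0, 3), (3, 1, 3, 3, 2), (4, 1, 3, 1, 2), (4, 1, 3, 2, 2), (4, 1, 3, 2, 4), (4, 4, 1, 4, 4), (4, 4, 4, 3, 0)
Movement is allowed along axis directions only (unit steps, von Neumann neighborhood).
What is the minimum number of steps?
6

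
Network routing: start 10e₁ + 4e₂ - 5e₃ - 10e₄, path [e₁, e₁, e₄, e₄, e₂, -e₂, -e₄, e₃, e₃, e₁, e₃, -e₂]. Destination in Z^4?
(13, 3, -2, -9)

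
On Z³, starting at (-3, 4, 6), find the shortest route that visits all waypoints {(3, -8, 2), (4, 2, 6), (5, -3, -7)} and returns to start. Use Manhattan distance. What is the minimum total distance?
66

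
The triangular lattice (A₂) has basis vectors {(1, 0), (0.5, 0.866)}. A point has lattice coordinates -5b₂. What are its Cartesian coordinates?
(-2.5, -4.33)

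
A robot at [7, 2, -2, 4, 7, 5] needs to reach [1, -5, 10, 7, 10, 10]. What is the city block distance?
36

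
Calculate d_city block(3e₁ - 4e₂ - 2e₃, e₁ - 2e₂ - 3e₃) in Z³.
5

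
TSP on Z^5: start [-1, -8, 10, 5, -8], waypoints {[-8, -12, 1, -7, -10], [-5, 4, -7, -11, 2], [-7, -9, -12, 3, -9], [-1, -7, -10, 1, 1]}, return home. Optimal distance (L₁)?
162
(one optimal route: (-1, -8, 10, 5, -8) → (-8, -12, 1, -7, -10) → (-5, 4, -7, -11, 2) → (-1, -7, -10, 1, 1) → (-7, -9, -12, 3, -9) → (-1, -8, 10, 5, -8))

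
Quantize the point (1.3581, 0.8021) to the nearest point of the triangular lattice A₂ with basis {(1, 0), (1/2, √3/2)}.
(1.5, 0.866)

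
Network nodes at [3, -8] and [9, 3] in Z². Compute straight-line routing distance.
12.53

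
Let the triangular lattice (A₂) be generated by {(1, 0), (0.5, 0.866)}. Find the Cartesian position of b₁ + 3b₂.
(2.5, 2.598)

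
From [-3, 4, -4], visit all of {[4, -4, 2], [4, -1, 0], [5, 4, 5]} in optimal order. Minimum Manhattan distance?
33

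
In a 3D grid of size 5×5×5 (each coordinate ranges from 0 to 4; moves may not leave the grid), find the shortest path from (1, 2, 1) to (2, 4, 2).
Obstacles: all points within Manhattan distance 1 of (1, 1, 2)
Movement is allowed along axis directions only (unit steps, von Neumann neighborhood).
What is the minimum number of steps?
4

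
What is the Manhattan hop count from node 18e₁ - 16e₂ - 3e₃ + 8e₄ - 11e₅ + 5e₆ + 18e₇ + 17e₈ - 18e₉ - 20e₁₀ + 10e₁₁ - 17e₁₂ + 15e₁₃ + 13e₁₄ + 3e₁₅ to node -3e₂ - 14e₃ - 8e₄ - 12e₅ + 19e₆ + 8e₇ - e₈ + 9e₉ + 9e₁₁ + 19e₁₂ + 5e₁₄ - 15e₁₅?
226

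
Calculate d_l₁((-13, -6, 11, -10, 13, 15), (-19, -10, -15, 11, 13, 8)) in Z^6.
64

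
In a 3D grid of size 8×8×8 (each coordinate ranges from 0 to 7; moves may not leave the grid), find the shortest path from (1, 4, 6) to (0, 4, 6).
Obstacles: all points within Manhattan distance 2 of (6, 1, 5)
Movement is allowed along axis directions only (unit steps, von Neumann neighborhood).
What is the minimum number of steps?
1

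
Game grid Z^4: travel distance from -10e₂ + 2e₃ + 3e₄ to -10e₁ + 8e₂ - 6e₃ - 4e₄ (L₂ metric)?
23.1733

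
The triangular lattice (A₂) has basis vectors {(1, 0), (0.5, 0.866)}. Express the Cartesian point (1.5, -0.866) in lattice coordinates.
2b₁ - b₂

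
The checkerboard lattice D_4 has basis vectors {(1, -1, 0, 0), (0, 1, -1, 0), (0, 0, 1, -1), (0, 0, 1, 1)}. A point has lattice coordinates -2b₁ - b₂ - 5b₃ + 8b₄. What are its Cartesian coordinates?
(-2, 1, 4, 13)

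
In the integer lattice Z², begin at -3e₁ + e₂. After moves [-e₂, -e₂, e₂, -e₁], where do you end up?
(-4, 0)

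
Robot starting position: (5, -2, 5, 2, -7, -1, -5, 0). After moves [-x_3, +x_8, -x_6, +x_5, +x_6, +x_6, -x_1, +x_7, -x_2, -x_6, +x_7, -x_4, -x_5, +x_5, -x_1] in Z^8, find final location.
(3, -3, 4, 1, -6, -1, -3, 1)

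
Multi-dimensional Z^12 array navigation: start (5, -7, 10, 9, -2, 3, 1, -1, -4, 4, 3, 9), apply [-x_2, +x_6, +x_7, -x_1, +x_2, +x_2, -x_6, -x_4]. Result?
(4, -6, 10, 8, -2, 3, 2, -1, -4, 4, 3, 9)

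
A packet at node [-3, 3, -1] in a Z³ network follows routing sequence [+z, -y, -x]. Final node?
(-4, 2, 0)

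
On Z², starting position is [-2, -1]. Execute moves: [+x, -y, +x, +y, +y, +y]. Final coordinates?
(0, 1)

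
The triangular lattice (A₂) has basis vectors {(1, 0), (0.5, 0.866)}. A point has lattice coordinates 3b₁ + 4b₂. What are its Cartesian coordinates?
(5, 3.464)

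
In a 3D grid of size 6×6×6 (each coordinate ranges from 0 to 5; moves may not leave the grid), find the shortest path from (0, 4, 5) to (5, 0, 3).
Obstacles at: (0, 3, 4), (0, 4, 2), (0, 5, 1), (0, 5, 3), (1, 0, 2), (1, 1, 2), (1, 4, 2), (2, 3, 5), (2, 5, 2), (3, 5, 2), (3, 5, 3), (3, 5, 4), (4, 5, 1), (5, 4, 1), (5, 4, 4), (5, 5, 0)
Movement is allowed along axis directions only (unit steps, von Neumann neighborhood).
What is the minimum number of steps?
11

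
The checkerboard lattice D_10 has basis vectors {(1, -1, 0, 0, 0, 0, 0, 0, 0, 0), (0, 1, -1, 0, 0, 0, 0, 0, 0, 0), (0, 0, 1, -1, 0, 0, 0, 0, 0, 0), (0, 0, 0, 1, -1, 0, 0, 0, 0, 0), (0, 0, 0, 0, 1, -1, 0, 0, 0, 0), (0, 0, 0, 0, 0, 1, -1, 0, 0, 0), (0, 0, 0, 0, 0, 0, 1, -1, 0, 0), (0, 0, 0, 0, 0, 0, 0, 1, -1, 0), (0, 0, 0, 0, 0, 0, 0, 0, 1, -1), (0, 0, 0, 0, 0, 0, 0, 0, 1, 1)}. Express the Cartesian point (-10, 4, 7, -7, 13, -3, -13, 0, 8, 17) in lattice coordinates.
-10b₁ - 6b₂ + b₃ - 6b₄ + 7b₅ + 4b₆ - 9b₇ - 9b₈ - 9b₉ + 8b₁₀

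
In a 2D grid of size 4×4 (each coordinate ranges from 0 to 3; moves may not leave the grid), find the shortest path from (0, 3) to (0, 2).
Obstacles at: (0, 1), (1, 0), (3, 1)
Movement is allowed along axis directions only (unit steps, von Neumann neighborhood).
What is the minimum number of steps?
1
(one shortest path: (0, 3) → (0, 2))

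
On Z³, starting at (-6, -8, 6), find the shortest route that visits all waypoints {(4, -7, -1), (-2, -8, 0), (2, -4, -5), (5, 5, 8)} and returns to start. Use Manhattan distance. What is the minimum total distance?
78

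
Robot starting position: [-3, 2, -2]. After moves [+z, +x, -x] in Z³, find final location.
(-3, 2, -1)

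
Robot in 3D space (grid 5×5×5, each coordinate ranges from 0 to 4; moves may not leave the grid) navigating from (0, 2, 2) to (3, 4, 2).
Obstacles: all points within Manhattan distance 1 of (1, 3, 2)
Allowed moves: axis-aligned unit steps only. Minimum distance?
7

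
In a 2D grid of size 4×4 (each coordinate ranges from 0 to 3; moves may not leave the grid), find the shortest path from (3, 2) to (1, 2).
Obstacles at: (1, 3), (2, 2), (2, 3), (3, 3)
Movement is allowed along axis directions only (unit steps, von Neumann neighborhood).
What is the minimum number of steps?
4
(one shortest path: (3, 2) → (3, 1) → (2, 1) → (1, 1) → (1, 2))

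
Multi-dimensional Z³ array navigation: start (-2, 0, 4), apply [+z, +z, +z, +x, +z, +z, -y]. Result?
(-1, -1, 9)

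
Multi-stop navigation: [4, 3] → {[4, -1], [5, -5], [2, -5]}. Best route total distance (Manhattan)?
12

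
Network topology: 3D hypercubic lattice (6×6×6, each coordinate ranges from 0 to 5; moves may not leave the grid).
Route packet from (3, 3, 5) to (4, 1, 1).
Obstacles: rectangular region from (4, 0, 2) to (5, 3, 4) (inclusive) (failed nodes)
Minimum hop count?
7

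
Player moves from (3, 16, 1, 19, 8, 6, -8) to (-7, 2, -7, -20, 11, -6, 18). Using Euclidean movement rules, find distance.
52.0577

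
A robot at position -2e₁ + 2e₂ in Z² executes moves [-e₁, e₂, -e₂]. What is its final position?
(-3, 2)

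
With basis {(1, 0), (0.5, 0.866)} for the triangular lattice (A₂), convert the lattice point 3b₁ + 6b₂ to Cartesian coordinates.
(6, 5.196)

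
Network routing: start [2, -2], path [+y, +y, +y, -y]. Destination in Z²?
(2, 0)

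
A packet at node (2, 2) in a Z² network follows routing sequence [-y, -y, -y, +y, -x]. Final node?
(1, 0)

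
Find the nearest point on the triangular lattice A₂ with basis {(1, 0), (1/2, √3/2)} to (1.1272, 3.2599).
(1, 3.464)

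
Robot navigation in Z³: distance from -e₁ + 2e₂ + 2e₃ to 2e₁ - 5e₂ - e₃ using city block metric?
13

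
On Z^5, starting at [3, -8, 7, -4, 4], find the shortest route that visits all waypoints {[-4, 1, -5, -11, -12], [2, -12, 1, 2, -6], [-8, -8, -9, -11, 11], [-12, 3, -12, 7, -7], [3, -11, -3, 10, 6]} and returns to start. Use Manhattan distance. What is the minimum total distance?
224
(one optimal route: (3, -8, 7, -4, 4) → (-8, -8, -9, -11, 11) → (-4, 1, -5, -11, -12) → (-12, 3, -12, 7, -7) → (2, -12, 1, 2, -6) → (3, -11, -3, 10, 6) → (3, -8, 7, -4, 4))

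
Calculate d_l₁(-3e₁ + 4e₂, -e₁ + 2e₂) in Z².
4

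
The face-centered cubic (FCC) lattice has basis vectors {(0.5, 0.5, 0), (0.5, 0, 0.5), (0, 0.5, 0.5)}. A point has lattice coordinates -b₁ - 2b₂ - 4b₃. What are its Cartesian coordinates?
(-1.5, -2.5, -3)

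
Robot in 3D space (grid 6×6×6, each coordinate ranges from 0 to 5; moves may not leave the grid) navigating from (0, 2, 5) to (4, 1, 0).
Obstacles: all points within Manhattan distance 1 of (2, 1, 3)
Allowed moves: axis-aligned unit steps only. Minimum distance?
10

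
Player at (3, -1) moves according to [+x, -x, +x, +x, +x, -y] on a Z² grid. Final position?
(6, -2)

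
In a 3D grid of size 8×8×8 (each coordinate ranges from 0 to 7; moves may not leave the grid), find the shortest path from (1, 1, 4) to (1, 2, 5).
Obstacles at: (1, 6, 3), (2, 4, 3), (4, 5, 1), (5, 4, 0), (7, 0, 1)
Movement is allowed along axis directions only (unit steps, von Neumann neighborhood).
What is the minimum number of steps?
2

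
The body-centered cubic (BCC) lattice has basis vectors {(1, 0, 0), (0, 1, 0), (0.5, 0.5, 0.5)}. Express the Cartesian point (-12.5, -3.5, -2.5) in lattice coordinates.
-10b₁ - b₂ - 5b₃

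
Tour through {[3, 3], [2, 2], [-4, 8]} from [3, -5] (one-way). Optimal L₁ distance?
22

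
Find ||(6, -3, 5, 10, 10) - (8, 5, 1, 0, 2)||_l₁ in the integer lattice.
32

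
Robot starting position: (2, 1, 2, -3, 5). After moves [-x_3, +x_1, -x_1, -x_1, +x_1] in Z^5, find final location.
(2, 1, 1, -3, 5)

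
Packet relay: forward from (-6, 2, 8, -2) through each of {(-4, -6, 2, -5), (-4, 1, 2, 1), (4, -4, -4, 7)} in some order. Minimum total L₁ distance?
53
(one optimal route: (-6, 2, 8, -2) → (-4, 1, 2, 1) → (-4, -6, 2, -5) → (4, -4, -4, 7))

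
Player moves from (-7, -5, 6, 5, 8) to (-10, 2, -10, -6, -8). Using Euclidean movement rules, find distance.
26.2869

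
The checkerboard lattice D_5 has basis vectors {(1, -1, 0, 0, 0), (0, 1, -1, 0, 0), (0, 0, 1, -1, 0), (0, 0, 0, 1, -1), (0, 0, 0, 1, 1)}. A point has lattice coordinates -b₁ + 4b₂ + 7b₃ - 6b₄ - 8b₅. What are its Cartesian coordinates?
(-1, 5, 3, -21, -2)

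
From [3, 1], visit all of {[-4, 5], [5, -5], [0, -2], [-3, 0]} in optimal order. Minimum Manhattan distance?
27
(one optimal route: (3, 1) → (5, -5) → (0, -2) → (-3, 0) → (-4, 5))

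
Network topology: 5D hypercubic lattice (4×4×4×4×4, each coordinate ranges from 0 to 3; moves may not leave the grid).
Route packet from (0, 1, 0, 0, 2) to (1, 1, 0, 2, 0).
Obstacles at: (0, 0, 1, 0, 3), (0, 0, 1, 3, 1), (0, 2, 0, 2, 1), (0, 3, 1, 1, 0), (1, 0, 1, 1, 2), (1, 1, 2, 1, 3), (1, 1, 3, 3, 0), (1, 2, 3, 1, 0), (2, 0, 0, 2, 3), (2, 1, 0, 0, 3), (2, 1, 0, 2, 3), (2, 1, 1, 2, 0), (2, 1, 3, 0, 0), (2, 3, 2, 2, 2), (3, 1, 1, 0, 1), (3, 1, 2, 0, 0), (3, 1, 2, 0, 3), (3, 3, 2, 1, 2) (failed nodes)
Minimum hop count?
5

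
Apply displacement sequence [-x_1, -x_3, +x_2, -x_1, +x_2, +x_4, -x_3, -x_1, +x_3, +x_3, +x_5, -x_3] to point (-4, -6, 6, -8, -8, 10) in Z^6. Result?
(-7, -4, 5, -7, -7, 10)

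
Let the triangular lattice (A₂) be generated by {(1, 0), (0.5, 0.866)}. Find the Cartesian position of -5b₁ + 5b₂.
(-2.5, 4.33)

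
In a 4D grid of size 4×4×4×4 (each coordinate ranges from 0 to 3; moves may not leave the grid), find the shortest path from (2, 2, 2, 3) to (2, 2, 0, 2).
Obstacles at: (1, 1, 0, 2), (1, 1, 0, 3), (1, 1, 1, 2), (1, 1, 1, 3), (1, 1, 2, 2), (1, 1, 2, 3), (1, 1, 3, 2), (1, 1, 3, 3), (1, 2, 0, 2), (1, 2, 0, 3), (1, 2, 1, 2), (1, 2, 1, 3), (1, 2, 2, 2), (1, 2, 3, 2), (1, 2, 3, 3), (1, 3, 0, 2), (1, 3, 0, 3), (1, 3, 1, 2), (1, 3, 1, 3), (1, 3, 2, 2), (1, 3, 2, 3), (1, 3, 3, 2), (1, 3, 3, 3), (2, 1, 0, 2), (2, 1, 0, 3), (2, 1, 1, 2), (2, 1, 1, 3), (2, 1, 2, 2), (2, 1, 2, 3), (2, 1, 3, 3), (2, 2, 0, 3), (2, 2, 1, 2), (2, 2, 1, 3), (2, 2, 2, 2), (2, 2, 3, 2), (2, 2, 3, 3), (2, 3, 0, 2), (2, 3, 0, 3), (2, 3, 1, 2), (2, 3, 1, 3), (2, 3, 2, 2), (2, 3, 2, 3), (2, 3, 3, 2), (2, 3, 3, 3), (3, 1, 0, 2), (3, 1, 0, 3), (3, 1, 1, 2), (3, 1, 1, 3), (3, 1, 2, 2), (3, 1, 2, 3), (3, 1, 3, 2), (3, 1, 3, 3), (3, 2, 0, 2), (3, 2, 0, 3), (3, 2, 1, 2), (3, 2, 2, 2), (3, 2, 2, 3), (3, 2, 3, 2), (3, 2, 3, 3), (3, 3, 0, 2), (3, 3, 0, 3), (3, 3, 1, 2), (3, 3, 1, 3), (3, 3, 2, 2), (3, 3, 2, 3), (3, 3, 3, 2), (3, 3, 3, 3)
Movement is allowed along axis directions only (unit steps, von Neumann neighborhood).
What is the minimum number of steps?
9
(one shortest path: (2, 2, 2, 3) → (1, 2, 2, 3) → (0, 2, 2, 3) → (0, 2, 1, 3) → (0, 2, 0, 3) → (0, 2, 0, 2) → (0, 2, 0, 1) → (1, 2, 0, 1) → (2, 2, 0, 1) → (2, 2, 0, 2))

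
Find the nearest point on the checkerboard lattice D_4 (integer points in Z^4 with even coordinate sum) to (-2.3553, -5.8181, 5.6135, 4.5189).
(-2, -6, 6, 4)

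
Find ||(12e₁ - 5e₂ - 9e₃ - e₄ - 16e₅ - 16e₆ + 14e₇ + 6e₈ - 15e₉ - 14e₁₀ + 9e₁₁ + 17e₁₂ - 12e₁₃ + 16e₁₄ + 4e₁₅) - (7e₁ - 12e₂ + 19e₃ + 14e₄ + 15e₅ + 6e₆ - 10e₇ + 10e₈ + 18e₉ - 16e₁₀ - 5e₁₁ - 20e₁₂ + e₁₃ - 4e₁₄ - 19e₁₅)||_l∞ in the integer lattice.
37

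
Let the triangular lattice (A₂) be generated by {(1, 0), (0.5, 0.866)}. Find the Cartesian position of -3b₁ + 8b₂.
(1, 6.928)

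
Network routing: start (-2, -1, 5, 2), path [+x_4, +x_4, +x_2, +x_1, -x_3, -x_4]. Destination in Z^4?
(-1, 0, 4, 3)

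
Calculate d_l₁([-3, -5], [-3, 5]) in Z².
10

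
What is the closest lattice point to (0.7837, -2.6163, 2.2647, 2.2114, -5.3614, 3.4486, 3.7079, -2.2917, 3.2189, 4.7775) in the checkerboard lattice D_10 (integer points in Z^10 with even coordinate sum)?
(1, -3, 2, 2, -5, 3, 4, -2, 3, 5)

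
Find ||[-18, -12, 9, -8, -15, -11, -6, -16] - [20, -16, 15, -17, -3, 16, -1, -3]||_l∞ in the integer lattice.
38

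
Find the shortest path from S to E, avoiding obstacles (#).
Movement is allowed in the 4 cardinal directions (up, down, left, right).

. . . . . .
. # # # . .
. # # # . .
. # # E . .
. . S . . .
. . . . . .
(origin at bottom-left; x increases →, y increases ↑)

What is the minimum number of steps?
2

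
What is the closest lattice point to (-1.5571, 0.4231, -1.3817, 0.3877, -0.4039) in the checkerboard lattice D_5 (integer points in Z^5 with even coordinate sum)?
(-1, 0, -1, 0, 0)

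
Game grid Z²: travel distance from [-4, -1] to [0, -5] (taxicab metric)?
8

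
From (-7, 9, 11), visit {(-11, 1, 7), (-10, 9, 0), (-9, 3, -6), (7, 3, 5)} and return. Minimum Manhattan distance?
92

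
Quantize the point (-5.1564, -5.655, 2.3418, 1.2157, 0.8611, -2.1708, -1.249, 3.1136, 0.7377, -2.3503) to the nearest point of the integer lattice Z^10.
(-5, -6, 2, 1, 1, -2, -1, 3, 1, -2)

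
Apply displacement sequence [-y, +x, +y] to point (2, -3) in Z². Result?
(3, -3)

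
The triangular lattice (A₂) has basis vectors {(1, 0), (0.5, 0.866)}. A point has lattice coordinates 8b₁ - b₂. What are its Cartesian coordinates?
(7.5, -0.866)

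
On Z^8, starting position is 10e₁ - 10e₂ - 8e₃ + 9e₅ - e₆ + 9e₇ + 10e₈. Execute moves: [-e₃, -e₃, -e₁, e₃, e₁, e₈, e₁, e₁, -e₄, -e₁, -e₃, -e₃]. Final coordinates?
(11, -10, -11, -1, 9, -1, 9, 11)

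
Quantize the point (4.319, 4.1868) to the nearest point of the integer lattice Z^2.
(4, 4)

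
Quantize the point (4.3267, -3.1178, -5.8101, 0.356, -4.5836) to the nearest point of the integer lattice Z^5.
(4, -3, -6, 0, -5)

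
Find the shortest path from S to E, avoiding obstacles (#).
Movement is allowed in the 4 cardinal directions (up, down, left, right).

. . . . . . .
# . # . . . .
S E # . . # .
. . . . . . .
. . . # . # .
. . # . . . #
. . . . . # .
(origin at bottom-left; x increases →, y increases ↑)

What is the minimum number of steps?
1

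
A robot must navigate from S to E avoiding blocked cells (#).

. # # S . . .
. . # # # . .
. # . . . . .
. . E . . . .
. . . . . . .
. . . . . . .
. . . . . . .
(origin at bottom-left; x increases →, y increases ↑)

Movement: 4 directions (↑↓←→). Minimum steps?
8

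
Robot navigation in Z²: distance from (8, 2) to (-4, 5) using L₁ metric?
15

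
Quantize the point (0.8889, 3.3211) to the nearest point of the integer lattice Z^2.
(1, 3)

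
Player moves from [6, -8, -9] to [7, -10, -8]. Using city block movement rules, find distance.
4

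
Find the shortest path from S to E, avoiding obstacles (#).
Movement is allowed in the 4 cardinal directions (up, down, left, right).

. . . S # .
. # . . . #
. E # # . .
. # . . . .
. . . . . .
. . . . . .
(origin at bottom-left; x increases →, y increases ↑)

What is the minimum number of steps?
6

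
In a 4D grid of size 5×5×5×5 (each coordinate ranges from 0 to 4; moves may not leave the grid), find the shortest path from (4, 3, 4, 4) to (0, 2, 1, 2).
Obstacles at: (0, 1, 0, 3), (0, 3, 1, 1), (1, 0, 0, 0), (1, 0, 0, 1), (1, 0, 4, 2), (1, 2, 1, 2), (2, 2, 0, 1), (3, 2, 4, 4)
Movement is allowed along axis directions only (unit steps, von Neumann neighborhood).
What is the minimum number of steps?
10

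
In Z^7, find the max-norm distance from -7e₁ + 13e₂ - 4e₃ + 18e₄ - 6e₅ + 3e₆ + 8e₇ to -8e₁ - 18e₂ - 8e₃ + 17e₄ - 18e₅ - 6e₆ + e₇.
31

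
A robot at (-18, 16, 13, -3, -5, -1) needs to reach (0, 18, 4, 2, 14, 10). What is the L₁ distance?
64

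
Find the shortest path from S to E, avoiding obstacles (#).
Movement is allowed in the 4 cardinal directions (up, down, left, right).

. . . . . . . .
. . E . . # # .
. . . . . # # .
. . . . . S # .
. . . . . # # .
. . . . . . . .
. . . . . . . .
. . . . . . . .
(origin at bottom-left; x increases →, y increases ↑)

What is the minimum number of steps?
5
(one shortest path: (5, 4) → (4, 4) → (3, 4) → (2, 4) → (2, 5) → (2, 6))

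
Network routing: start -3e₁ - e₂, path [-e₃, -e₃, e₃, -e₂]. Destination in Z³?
(-3, -2, -1)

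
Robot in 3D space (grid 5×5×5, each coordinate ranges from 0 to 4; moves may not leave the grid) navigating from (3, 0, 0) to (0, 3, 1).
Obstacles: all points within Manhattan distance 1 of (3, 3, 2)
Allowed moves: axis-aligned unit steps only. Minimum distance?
7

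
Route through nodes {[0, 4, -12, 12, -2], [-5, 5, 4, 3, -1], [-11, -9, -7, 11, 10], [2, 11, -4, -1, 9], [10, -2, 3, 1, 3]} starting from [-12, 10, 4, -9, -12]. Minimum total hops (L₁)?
183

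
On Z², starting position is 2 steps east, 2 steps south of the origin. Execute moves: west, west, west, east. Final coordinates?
(0, -2)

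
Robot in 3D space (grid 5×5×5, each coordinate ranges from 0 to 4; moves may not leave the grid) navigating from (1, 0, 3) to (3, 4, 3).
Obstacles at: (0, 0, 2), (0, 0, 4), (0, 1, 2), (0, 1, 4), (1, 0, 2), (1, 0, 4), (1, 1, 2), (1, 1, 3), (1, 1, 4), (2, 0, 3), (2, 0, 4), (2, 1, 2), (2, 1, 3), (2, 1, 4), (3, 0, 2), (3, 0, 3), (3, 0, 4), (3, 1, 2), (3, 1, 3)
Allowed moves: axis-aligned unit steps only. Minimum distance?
8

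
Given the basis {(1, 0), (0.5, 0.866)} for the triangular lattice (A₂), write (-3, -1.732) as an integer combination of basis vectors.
-2b₁ - 2b₂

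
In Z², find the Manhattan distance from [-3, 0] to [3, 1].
7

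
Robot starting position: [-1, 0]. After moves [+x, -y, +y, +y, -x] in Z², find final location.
(-1, 1)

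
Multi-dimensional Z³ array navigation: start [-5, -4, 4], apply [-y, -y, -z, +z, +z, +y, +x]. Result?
(-4, -5, 5)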